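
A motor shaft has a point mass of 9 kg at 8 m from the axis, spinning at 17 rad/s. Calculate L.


Given: m = 9 kg, r = 8 m, omega = 17 rad/s
For a point mass: I = m*r^2
I = 9*8^2 = 9*64 = 576
L = I*omega = 576*17
L = 9792 kg*m^2/s

9792 kg*m^2/s


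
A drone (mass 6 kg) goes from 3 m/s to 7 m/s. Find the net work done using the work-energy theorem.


Given: m = 6 kg, v0 = 3 m/s, v = 7 m/s
Using W = (1/2)*m*(v^2 - v0^2)
v^2 = 7^2 = 49
v0^2 = 3^2 = 9
v^2 - v0^2 = 49 - 9 = 40
W = (1/2)*6*40 = 120 J

120 J


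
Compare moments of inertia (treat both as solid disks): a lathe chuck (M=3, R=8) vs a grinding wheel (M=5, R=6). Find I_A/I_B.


Given: M1=3 kg, R1=8 m, M2=5 kg, R2=6 m
For a disk: I = (1/2)*M*R^2, so I_A/I_B = (M1*R1^2)/(M2*R2^2)
M1*R1^2 = 3*64 = 192
M2*R2^2 = 5*36 = 180
I_A/I_B = 192/180 = 16/15

16/15


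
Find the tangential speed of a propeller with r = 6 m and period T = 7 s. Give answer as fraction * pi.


Given: radius r = 6 m, period T = 7 s
Using v = 2*pi*r / T
v = 2*pi*6 / 7
v = 12*pi / 7
v = 12/7*pi m/s

12/7*pi m/s


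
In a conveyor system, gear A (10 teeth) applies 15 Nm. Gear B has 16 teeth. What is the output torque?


Given: N1 = 10, N2 = 16, T1 = 15 Nm
Using T2/T1 = N2/N1
T2 = T1 * N2 / N1
T2 = 15 * 16 / 10
T2 = 240 / 10
T2 = 24 Nm

24 Nm


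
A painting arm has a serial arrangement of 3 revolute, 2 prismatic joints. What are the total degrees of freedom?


Given: serial robot with 3 revolute, 2 prismatic joints
DOF contribution per joint type: revolute=1, prismatic=1, spherical=3, fixed=0
DOF = 3*1 + 2*1
DOF = 5

5


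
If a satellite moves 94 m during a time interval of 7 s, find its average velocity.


Given: distance d = 94 m, time t = 7 s
Using v = d / t
v = 94 / 7
v = 94/7 m/s

94/7 m/s


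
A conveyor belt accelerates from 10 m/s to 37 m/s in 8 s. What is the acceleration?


Given: initial velocity v0 = 10 m/s, final velocity v = 37 m/s, time t = 8 s
Using a = (v - v0) / t
a = (37 - 10) / 8
a = 27 / 8
a = 27/8 m/s^2

27/8 m/s^2


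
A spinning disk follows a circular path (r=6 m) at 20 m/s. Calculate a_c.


Given: v = 20 m/s, r = 6 m
Using a_c = v^2 / r
a_c = 20^2 / 6
a_c = 400 / 6
a_c = 200/3 m/s^2

200/3 m/s^2


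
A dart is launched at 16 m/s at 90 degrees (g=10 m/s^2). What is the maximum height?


Given: v0 = 16 m/s, theta = 90 deg, g = 10 m/s^2
sin^2(90) = 1
Using H = v0^2 * sin^2(theta) / (2*g)
H = 16^2 * 1 / (2*10)
H = 256 * 1 / 20
H = 256 / 20
H = 64/5 m

64/5 m


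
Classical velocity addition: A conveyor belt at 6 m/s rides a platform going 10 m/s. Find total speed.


Given: object velocity = 6 m/s, platform velocity = 10 m/s (same direction)
Using classical velocity addition: v_total = v_object + v_platform
v_total = 6 + 10
v_total = 16 m/s

16 m/s


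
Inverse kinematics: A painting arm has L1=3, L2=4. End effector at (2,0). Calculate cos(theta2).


Given: L1 = 3, L2 = 4, target (x, y) = (2, 0)
Using cos(theta2) = (x^2 + y^2 - L1^2 - L2^2) / (2*L1*L2)
x^2 + y^2 = 2^2 + 0 = 4
L1^2 + L2^2 = 9 + 16 = 25
Numerator = 4 - 25 = -21
Denominator = 2*3*4 = 24
cos(theta2) = -21/24 = -7/8

-7/8


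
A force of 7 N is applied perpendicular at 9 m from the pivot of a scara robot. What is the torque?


Given: F = 7 N, r = 9 m, angle = 90 deg (perpendicular)
Using tau = F * r * sin(90)
sin(90) = 1
tau = 7 * 9 * 1
tau = 63 Nm

63 Nm


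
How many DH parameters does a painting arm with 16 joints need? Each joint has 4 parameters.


Given: 16 joints, 4 DH parameters per joint (d, theta, a, alpha)
Total DH parameters = number_of_joints * 4
Total = 16 * 4
Total = 64

64


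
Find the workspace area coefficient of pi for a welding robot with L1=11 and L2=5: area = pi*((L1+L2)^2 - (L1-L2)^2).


Given: L1 = 11, L2 = 5
(L1+L2)^2 = (16)^2 = 256
(L1-L2)^2 = (6)^2 = 36
Difference = 256 - 36 = 220
This equals 4*L1*L2 = 4*11*5 = 220
Workspace area = 220*pi

220


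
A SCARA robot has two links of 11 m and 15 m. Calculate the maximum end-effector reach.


Given: L1 = 11 m, L2 = 15 m
For a 2-link planar arm, max reach = L1 + L2 (fully extended)
Max reach = 11 + 15
Max reach = 26 m

26 m


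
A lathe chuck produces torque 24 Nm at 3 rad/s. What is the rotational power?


Given: tau = 24 Nm, omega = 3 rad/s
Using P = tau * omega
P = 24 * 3
P = 72 W

72 W


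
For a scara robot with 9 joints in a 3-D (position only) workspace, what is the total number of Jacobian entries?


Given: task space dimension = 3, joints = 9
Jacobian is a 3 x 9 matrix
Total entries = rows * columns
Total = 3 * 9
Total = 27

27


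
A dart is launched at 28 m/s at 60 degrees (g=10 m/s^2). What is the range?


Given: v0 = 28 m/s, theta = 60 deg, g = 10 m/s^2
sin(2*60) = sin(120) = sqrt(3)/2
Using R = v0^2 * sin(2*theta) / g
R = 28^2 * (sqrt(3)/2) / 10
R = 784 * sqrt(3) / 20
R = 196/5*sqrt(3) m

196/5*sqrt(3) m


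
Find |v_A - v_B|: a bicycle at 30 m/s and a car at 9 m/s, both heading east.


Given: v_A = 30 m/s east, v_B = 9 m/s east
Both move in the same direction; relative speed = |v_A - v_B|
|30 - 9| = |21|
= 21 m/s

21 m/s


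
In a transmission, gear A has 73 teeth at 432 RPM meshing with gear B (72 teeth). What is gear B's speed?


Given: N1 = 73 teeth, w1 = 432 RPM, N2 = 72 teeth
Using N1*w1 = N2*w2
w2 = N1*w1 / N2
w2 = 73*432 / 72
w2 = 31536 / 72
w2 = 438 RPM

438 RPM


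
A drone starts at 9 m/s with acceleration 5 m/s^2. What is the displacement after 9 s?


Given: v0 = 9 m/s, a = 5 m/s^2, t = 9 s
Using s = v0*t + (1/2)*a*t^2
s = 9*9 + (1/2)*5*9^2
s = 81 + (1/2)*405
s = 81 + 405/2
s = 567/2

567/2 m


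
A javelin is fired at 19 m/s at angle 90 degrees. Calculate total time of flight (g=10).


Given: v0 = 19 m/s, theta = 90 deg, g = 10 m/s^2
sin(90) = 1
Using T = 2*v0*sin(theta) / g
T = 2*19*1 / 10
T = 38 / 10
T = 19/5 s

19/5 s


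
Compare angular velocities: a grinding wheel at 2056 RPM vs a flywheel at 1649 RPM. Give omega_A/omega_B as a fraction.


Given: RPM_A = 2056, RPM_B = 1649
omega = 2*pi*RPM/60, so omega_A/omega_B = RPM_A / RPM_B
omega_A/omega_B = 2056 / 1649
omega_A/omega_B = 2056/1649

2056/1649


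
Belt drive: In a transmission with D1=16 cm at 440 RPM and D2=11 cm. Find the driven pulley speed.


Given: D1 = 16 cm, w1 = 440 RPM, D2 = 11 cm
Using D1*w1 = D2*w2
w2 = D1*w1 / D2
w2 = 16*440 / 11
w2 = 7040 / 11
w2 = 640 RPM

640 RPM


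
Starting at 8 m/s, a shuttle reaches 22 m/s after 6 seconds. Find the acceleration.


Given: initial velocity v0 = 8 m/s, final velocity v = 22 m/s, time t = 6 s
Using a = (v - v0) / t
a = (22 - 8) / 6
a = 14 / 6
a = 7/3 m/s^2

7/3 m/s^2


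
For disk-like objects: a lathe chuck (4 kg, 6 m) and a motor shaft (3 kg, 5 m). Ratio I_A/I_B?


Given: M1=4 kg, R1=6 m, M2=3 kg, R2=5 m
For a disk: I = (1/2)*M*R^2, so I_A/I_B = (M1*R1^2)/(M2*R2^2)
M1*R1^2 = 4*36 = 144
M2*R2^2 = 3*25 = 75
I_A/I_B = 144/75 = 48/25

48/25


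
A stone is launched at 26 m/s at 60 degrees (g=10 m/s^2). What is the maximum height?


Given: v0 = 26 m/s, theta = 60 deg, g = 10 m/s^2
sin^2(60) = 3/4
Using H = v0^2 * sin^2(theta) / (2*g)
H = 26^2 * 3/4 / (2*10)
H = 676 * 3/4 / 20
H = 507 / 20
H = 507/20 m

507/20 m


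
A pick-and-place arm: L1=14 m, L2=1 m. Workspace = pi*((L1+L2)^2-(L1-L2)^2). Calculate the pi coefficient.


Given: L1 = 14, L2 = 1
(L1+L2)^2 = (15)^2 = 225
(L1-L2)^2 = (13)^2 = 169
Difference = 225 - 169 = 56
This equals 4*L1*L2 = 4*14*1 = 56
Workspace area = 56*pi

56


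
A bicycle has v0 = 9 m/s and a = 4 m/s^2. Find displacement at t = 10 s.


Given: v0 = 9 m/s, a = 4 m/s^2, t = 10 s
Using s = v0*t + (1/2)*a*t^2
s = 9*10 + (1/2)*4*10^2
s = 90 + (1/2)*400
s = 90 + 200
s = 290

290 m


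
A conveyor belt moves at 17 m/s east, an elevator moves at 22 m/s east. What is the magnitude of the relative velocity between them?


Given: v_A = 17 m/s east, v_B = 22 m/s east
Both move in the same direction; relative speed = |v_A - v_B|
|17 - 22| = |-5|
= 5 m/s

5 m/s


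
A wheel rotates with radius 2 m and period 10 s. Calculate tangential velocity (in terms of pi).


Given: radius r = 2 m, period T = 10 s
Using v = 2*pi*r / T
v = 2*pi*2 / 10
v = 4*pi / 10
v = 2/5*pi m/s

2/5*pi m/s


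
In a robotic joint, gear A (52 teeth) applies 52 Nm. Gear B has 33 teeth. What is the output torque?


Given: N1 = 52, N2 = 33, T1 = 52 Nm
Using T2/T1 = N2/N1
T2 = T1 * N2 / N1
T2 = 52 * 33 / 52
T2 = 1716 / 52
T2 = 33 Nm

33 Nm


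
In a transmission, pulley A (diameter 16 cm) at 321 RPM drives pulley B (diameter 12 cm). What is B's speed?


Given: D1 = 16 cm, w1 = 321 RPM, D2 = 12 cm
Using D1*w1 = D2*w2
w2 = D1*w1 / D2
w2 = 16*321 / 12
w2 = 5136 / 12
w2 = 428 RPM

428 RPM


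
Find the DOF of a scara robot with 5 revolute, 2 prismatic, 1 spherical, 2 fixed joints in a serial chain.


Given: serial robot with 5 revolute, 2 prismatic, 1 spherical, 2 fixed joints
DOF contribution per joint type: revolute=1, prismatic=1, spherical=3, fixed=0
DOF = 5*1 + 2*1 + 1*3 + 2*0
DOF = 10

10


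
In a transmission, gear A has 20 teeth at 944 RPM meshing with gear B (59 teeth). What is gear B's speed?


Given: N1 = 20 teeth, w1 = 944 RPM, N2 = 59 teeth
Using N1*w1 = N2*w2
w2 = N1*w1 / N2
w2 = 20*944 / 59
w2 = 18880 / 59
w2 = 320 RPM

320 RPM


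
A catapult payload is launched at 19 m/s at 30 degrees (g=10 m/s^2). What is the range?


Given: v0 = 19 m/s, theta = 30 deg, g = 10 m/s^2
sin(2*30) = sin(60) = sqrt(3)/2
Using R = v0^2 * sin(2*theta) / g
R = 19^2 * (sqrt(3)/2) / 10
R = 361 * sqrt(3) / 20
R = 361/20*sqrt(3) m

361/20*sqrt(3) m


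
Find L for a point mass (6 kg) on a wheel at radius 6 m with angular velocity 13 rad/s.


Given: m = 6 kg, r = 6 m, omega = 13 rad/s
For a point mass: I = m*r^2
I = 6*6^2 = 6*36 = 216
L = I*omega = 216*13
L = 2808 kg*m^2/s

2808 kg*m^2/s


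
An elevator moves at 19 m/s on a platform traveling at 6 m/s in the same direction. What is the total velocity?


Given: object velocity = 19 m/s, platform velocity = 6 m/s (same direction)
Using classical velocity addition: v_total = v_object + v_platform
v_total = 19 + 6
v_total = 25 m/s

25 m/s


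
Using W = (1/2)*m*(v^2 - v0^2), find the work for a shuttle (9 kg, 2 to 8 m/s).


Given: m = 9 kg, v0 = 2 m/s, v = 8 m/s
Using W = (1/2)*m*(v^2 - v0^2)
v^2 = 8^2 = 64
v0^2 = 2^2 = 4
v^2 - v0^2 = 64 - 4 = 60
W = (1/2)*9*60 = 270 J

270 J


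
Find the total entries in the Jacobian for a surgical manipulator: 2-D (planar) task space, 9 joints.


Given: task space dimension = 2, joints = 9
Jacobian is a 2 x 9 matrix
Total entries = rows * columns
Total = 2 * 9
Total = 18

18


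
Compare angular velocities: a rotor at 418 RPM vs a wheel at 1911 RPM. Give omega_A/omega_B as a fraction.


Given: RPM_A = 418, RPM_B = 1911
omega = 2*pi*RPM/60, so omega_A/omega_B = RPM_A / RPM_B
omega_A/omega_B = 418 / 1911
omega_A/omega_B = 418/1911

418/1911


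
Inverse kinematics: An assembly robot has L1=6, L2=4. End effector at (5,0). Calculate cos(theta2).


Given: L1 = 6, L2 = 4, target (x, y) = (5, 0)
Using cos(theta2) = (x^2 + y^2 - L1^2 - L2^2) / (2*L1*L2)
x^2 + y^2 = 5^2 + 0 = 25
L1^2 + L2^2 = 36 + 16 = 52
Numerator = 25 - 52 = -27
Denominator = 2*6*4 = 48
cos(theta2) = -27/48 = -9/16

-9/16


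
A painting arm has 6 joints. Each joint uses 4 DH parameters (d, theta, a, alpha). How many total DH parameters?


Given: 6 joints, 4 DH parameters per joint (d, theta, a, alpha)
Total DH parameters = number_of_joints * 4
Total = 6 * 4
Total = 24

24


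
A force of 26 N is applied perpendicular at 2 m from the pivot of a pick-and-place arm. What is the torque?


Given: F = 26 N, r = 2 m, angle = 90 deg (perpendicular)
Using tau = F * r * sin(90)
sin(90) = 1
tau = 26 * 2 * 1
tau = 52 Nm

52 Nm


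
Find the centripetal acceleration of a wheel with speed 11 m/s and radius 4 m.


Given: v = 11 m/s, r = 4 m
Using a_c = v^2 / r
a_c = 11^2 / 4
a_c = 121 / 4
a_c = 121/4 m/s^2

121/4 m/s^2


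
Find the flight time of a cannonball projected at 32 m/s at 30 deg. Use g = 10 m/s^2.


Given: v0 = 32 m/s, theta = 30 deg, g = 10 m/s^2
sin(30) = 1/2
Using T = 2*v0*sin(theta) / g
T = 2*32*1/2 / 10
T = 32 / 10
T = 16/5 s

16/5 s


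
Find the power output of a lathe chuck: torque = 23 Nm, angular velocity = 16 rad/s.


Given: tau = 23 Nm, omega = 16 rad/s
Using P = tau * omega
P = 23 * 16
P = 368 W

368 W


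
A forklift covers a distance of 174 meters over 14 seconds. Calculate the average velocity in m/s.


Given: distance d = 174 m, time t = 14 s
Using v = d / t
v = 174 / 14
v = 87/7 m/s

87/7 m/s


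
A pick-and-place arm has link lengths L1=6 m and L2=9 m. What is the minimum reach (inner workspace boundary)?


Given: L1 = 6 m, L2 = 9 m
For a 2-link planar arm, min reach = |L1 - L2| (second link folded back)
Min reach = |6 - 9|
Min reach = 3 m

3 m


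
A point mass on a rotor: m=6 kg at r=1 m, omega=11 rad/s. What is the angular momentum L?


Given: m = 6 kg, r = 1 m, omega = 11 rad/s
For a point mass: I = m*r^2
I = 6*1^2 = 6*1 = 6
L = I*omega = 6*11
L = 66 kg*m^2/s

66 kg*m^2/s


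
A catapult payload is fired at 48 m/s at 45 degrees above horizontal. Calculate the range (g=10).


Given: v0 = 48 m/s, theta = 45 deg, g = 10 m/s^2
sin(2*45) = sin(90) = 1
Using R = v0^2 * sin(2*theta) / g
R = 48^2 * 1 / 10
R = 2304 / 10
R = 1152/5 m

1152/5 m


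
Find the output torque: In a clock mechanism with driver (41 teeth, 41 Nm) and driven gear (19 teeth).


Given: N1 = 41, N2 = 19, T1 = 41 Nm
Using T2/T1 = N2/N1
T2 = T1 * N2 / N1
T2 = 41 * 19 / 41
T2 = 779 / 41
T2 = 19 Nm

19 Nm


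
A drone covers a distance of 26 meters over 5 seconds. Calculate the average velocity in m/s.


Given: distance d = 26 m, time t = 5 s
Using v = d / t
v = 26 / 5
v = 26/5 m/s

26/5 m/s


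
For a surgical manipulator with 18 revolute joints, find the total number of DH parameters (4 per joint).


Given: 18 joints, 4 DH parameters per joint (d, theta, a, alpha)
Total DH parameters = number_of_joints * 4
Total = 18 * 4
Total = 72

72


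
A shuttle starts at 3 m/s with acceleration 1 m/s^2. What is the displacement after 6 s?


Given: v0 = 3 m/s, a = 1 m/s^2, t = 6 s
Using s = v0*t + (1/2)*a*t^2
s = 3*6 + (1/2)*1*6^2
s = 18 + (1/2)*36
s = 18 + 18
s = 36

36 m


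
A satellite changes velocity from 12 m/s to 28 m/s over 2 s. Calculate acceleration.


Given: initial velocity v0 = 12 m/s, final velocity v = 28 m/s, time t = 2 s
Using a = (v - v0) / t
a = (28 - 12) / 2
a = 16 / 2
a = 8 m/s^2

8 m/s^2


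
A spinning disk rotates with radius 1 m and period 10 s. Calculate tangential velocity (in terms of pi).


Given: radius r = 1 m, period T = 10 s
Using v = 2*pi*r / T
v = 2*pi*1 / 10
v = 2*pi / 10
v = 1/5*pi m/s

1/5*pi m/s


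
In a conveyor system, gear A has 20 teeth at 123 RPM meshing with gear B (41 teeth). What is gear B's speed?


Given: N1 = 20 teeth, w1 = 123 RPM, N2 = 41 teeth
Using N1*w1 = N2*w2
w2 = N1*w1 / N2
w2 = 20*123 / 41
w2 = 2460 / 41
w2 = 60 RPM

60 RPM


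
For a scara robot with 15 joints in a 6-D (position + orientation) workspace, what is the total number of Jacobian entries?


Given: task space dimension = 6, joints = 15
Jacobian is a 6 x 15 matrix
Total entries = rows * columns
Total = 6 * 15
Total = 90

90


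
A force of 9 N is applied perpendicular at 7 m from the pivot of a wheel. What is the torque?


Given: F = 9 N, r = 7 m, angle = 90 deg (perpendicular)
Using tau = F * r * sin(90)
sin(90) = 1
tau = 9 * 7 * 1
tau = 63 Nm

63 Nm


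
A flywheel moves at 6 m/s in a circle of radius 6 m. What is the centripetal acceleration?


Given: v = 6 m/s, r = 6 m
Using a_c = v^2 / r
a_c = 6^2 / 6
a_c = 36 / 6
a_c = 6 m/s^2

6 m/s^2


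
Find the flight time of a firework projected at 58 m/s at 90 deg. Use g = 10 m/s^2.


Given: v0 = 58 m/s, theta = 90 deg, g = 10 m/s^2
sin(90) = 1
Using T = 2*v0*sin(theta) / g
T = 2*58*1 / 10
T = 116 / 10
T = 58/5 s

58/5 s


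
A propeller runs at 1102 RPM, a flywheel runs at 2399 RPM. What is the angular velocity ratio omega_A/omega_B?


Given: RPM_A = 1102, RPM_B = 2399
omega = 2*pi*RPM/60, so omega_A/omega_B = RPM_A / RPM_B
omega_A/omega_B = 1102 / 2399
omega_A/omega_B = 1102/2399

1102/2399


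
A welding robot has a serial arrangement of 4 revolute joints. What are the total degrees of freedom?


Given: serial robot with 4 revolute joints
DOF contribution per joint type: revolute=1, prismatic=1, spherical=3, fixed=0
DOF = 4*1
DOF = 4

4


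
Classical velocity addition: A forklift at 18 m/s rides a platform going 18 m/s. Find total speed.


Given: object velocity = 18 m/s, platform velocity = 18 m/s (same direction)
Using classical velocity addition: v_total = v_object + v_platform
v_total = 18 + 18
v_total = 36 m/s

36 m/s


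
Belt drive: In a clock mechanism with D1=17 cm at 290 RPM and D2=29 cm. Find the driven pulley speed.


Given: D1 = 17 cm, w1 = 290 RPM, D2 = 29 cm
Using D1*w1 = D2*w2
w2 = D1*w1 / D2
w2 = 17*290 / 29
w2 = 4930 / 29
w2 = 170 RPM

170 RPM


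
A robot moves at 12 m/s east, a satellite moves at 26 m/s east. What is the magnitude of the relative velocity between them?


Given: v_A = 12 m/s east, v_B = 26 m/s east
Both move in the same direction; relative speed = |v_A - v_B|
|12 - 26| = |-14|
= 14 m/s

14 m/s


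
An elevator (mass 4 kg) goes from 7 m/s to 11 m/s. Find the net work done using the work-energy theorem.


Given: m = 4 kg, v0 = 7 m/s, v = 11 m/s
Using W = (1/2)*m*(v^2 - v0^2)
v^2 = 11^2 = 121
v0^2 = 7^2 = 49
v^2 - v0^2 = 121 - 49 = 72
W = (1/2)*4*72 = 144 J

144 J


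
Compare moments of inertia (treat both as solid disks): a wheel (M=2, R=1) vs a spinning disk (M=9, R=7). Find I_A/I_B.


Given: M1=2 kg, R1=1 m, M2=9 kg, R2=7 m
For a disk: I = (1/2)*M*R^2, so I_A/I_B = (M1*R1^2)/(M2*R2^2)
M1*R1^2 = 2*1 = 2
M2*R2^2 = 9*49 = 441
I_A/I_B = 2/441 = 2/441

2/441


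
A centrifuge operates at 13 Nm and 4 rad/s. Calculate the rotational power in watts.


Given: tau = 13 Nm, omega = 4 rad/s
Using P = tau * omega
P = 13 * 4
P = 52 W

52 W


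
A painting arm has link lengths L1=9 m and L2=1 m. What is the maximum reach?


Given: L1 = 9 m, L2 = 1 m
For a 2-link planar arm, max reach = L1 + L2 (fully extended)
Max reach = 9 + 1
Max reach = 10 m

10 m


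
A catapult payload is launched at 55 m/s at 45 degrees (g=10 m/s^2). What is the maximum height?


Given: v0 = 55 m/s, theta = 45 deg, g = 10 m/s^2
sin^2(45) = 1/2
Using H = v0^2 * sin^2(theta) / (2*g)
H = 55^2 * 1/2 / (2*10)
H = 3025 * 1/2 / 20
H = 3025/2 / 20
H = 605/8 m

605/8 m


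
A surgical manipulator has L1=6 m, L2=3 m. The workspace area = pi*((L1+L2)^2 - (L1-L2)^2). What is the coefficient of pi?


Given: L1 = 6, L2 = 3
(L1+L2)^2 = (9)^2 = 81
(L1-L2)^2 = (3)^2 = 9
Difference = 81 - 9 = 72
This equals 4*L1*L2 = 4*6*3 = 72
Workspace area = 72*pi

72


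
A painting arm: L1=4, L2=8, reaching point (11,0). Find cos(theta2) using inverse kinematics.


Given: L1 = 4, L2 = 8, target (x, y) = (11, 0)
Using cos(theta2) = (x^2 + y^2 - L1^2 - L2^2) / (2*L1*L2)
x^2 + y^2 = 11^2 + 0 = 121
L1^2 + L2^2 = 16 + 64 = 80
Numerator = 121 - 80 = 41
Denominator = 2*4*8 = 64
cos(theta2) = 41/64 = 41/64

41/64


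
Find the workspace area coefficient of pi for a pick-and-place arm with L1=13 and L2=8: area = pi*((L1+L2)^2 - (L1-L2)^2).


Given: L1 = 13, L2 = 8
(L1+L2)^2 = (21)^2 = 441
(L1-L2)^2 = (5)^2 = 25
Difference = 441 - 25 = 416
This equals 4*L1*L2 = 4*13*8 = 416
Workspace area = 416*pi

416


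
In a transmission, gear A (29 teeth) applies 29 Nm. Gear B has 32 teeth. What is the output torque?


Given: N1 = 29, N2 = 32, T1 = 29 Nm
Using T2/T1 = N2/N1
T2 = T1 * N2 / N1
T2 = 29 * 32 / 29
T2 = 928 / 29
T2 = 32 Nm

32 Nm


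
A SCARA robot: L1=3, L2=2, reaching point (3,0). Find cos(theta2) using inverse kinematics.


Given: L1 = 3, L2 = 2, target (x, y) = (3, 0)
Using cos(theta2) = (x^2 + y^2 - L1^2 - L2^2) / (2*L1*L2)
x^2 + y^2 = 3^2 + 0 = 9
L1^2 + L2^2 = 9 + 4 = 13
Numerator = 9 - 13 = -4
Denominator = 2*3*2 = 12
cos(theta2) = -4/12 = -1/3

-1/3


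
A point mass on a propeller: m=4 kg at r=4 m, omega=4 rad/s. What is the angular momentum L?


Given: m = 4 kg, r = 4 m, omega = 4 rad/s
For a point mass: I = m*r^2
I = 4*4^2 = 4*16 = 64
L = I*omega = 64*4
L = 256 kg*m^2/s

256 kg*m^2/s


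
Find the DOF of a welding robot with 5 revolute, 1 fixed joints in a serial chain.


Given: serial robot with 5 revolute, 1 fixed joints
DOF contribution per joint type: revolute=1, prismatic=1, spherical=3, fixed=0
DOF = 5*1 + 1*0
DOF = 5

5


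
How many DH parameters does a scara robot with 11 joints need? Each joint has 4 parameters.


Given: 11 joints, 4 DH parameters per joint (d, theta, a, alpha)
Total DH parameters = number_of_joints * 4
Total = 11 * 4
Total = 44

44


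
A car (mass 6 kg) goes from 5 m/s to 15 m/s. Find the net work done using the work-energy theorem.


Given: m = 6 kg, v0 = 5 m/s, v = 15 m/s
Using W = (1/2)*m*(v^2 - v0^2)
v^2 = 15^2 = 225
v0^2 = 5^2 = 25
v^2 - v0^2 = 225 - 25 = 200
W = (1/2)*6*200 = 600 J

600 J


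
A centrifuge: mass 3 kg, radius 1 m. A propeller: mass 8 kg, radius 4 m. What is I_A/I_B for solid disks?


Given: M1=3 kg, R1=1 m, M2=8 kg, R2=4 m
For a disk: I = (1/2)*M*R^2, so I_A/I_B = (M1*R1^2)/(M2*R2^2)
M1*R1^2 = 3*1 = 3
M2*R2^2 = 8*16 = 128
I_A/I_B = 3/128 = 3/128

3/128


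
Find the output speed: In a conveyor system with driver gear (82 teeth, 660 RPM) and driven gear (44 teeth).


Given: N1 = 82 teeth, w1 = 660 RPM, N2 = 44 teeth
Using N1*w1 = N2*w2
w2 = N1*w1 / N2
w2 = 82*660 / 44
w2 = 54120 / 44
w2 = 1230 RPM

1230 RPM


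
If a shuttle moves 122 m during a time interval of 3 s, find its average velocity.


Given: distance d = 122 m, time t = 3 s
Using v = d / t
v = 122 / 3
v = 122/3 m/s

122/3 m/s


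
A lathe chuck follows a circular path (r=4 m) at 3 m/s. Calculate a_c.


Given: v = 3 m/s, r = 4 m
Using a_c = v^2 / r
a_c = 3^2 / 4
a_c = 9 / 4
a_c = 9/4 m/s^2

9/4 m/s^2


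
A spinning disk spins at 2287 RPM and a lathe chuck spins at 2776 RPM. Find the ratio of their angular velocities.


Given: RPM_A = 2287, RPM_B = 2776
omega = 2*pi*RPM/60, so omega_A/omega_B = RPM_A / RPM_B
omega_A/omega_B = 2287 / 2776
omega_A/omega_B = 2287/2776

2287/2776


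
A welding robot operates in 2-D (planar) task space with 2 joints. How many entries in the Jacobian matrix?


Given: task space dimension = 2, joints = 2
Jacobian is a 2 x 2 matrix
Total entries = rows * columns
Total = 2 * 2
Total = 4

4


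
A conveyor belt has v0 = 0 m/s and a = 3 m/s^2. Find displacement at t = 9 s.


Given: v0 = 0 m/s, a = 3 m/s^2, t = 9 s
Using s = v0*t + (1/2)*a*t^2
s = 0*9 + (1/2)*3*9^2
s = 0 + (1/2)*243
s = 0 + 243/2
s = 243/2

243/2 m


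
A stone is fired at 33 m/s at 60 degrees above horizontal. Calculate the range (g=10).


Given: v0 = 33 m/s, theta = 60 deg, g = 10 m/s^2
sin(2*60) = sin(120) = sqrt(3)/2
Using R = v0^2 * sin(2*theta) / g
R = 33^2 * (sqrt(3)/2) / 10
R = 1089 * sqrt(3) / 20
R = 1089/20*sqrt(3) m

1089/20*sqrt(3) m


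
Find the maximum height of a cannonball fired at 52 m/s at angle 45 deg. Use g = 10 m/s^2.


Given: v0 = 52 m/s, theta = 45 deg, g = 10 m/s^2
sin^2(45) = 1/2
Using H = v0^2 * sin^2(theta) / (2*g)
H = 52^2 * 1/2 / (2*10)
H = 2704 * 1/2 / 20
H = 1352 / 20
H = 338/5 m

338/5 m


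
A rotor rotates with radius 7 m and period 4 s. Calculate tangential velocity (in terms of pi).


Given: radius r = 7 m, period T = 4 s
Using v = 2*pi*r / T
v = 2*pi*7 / 4
v = 14*pi / 4
v = 7/2*pi m/s

7/2*pi m/s


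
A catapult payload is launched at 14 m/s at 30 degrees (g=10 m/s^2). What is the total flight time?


Given: v0 = 14 m/s, theta = 30 deg, g = 10 m/s^2
sin(30) = 1/2
Using T = 2*v0*sin(theta) / g
T = 2*14*1/2 / 10
T = 14 / 10
T = 7/5 s

7/5 s


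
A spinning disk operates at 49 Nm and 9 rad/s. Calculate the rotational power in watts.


Given: tau = 49 Nm, omega = 9 rad/s
Using P = tau * omega
P = 49 * 9
P = 441 W

441 W


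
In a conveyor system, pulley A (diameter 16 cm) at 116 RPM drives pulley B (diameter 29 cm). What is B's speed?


Given: D1 = 16 cm, w1 = 116 RPM, D2 = 29 cm
Using D1*w1 = D2*w2
w2 = D1*w1 / D2
w2 = 16*116 / 29
w2 = 1856 / 29
w2 = 64 RPM

64 RPM


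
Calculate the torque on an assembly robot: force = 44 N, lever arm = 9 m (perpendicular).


Given: F = 44 N, r = 9 m, angle = 90 deg (perpendicular)
Using tau = F * r * sin(90)
sin(90) = 1
tau = 44 * 9 * 1
tau = 396 Nm

396 Nm


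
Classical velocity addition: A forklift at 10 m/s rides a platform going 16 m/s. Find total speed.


Given: object velocity = 10 m/s, platform velocity = 16 m/s (same direction)
Using classical velocity addition: v_total = v_object + v_platform
v_total = 10 + 16
v_total = 26 m/s

26 m/s


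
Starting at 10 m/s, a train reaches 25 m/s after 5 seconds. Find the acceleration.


Given: initial velocity v0 = 10 m/s, final velocity v = 25 m/s, time t = 5 s
Using a = (v - v0) / t
a = (25 - 10) / 5
a = 15 / 5
a = 3 m/s^2

3 m/s^2


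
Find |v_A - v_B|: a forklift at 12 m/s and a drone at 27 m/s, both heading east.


Given: v_A = 12 m/s east, v_B = 27 m/s east
Both move in the same direction; relative speed = |v_A - v_B|
|12 - 27| = |-15|
= 15 m/s

15 m/s


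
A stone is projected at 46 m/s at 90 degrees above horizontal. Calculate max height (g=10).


Given: v0 = 46 m/s, theta = 90 deg, g = 10 m/s^2
sin^2(90) = 1
Using H = v0^2 * sin^2(theta) / (2*g)
H = 46^2 * 1 / (2*10)
H = 2116 * 1 / 20
H = 2116 / 20
H = 529/5 m

529/5 m


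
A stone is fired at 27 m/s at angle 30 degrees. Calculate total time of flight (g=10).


Given: v0 = 27 m/s, theta = 30 deg, g = 10 m/s^2
sin(30) = 1/2
Using T = 2*v0*sin(theta) / g
T = 2*27*1/2 / 10
T = 27 / 10
T = 27/10 s

27/10 s


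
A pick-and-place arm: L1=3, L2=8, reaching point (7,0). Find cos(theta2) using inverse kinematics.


Given: L1 = 3, L2 = 8, target (x, y) = (7, 0)
Using cos(theta2) = (x^2 + y^2 - L1^2 - L2^2) / (2*L1*L2)
x^2 + y^2 = 7^2 + 0 = 49
L1^2 + L2^2 = 9 + 64 = 73
Numerator = 49 - 73 = -24
Denominator = 2*3*8 = 48
cos(theta2) = -24/48 = -1/2

-1/2


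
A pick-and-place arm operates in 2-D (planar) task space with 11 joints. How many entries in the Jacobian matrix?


Given: task space dimension = 2, joints = 11
Jacobian is a 2 x 11 matrix
Total entries = rows * columns
Total = 2 * 11
Total = 22

22


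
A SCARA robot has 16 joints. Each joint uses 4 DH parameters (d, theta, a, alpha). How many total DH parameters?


Given: 16 joints, 4 DH parameters per joint (d, theta, a, alpha)
Total DH parameters = number_of_joints * 4
Total = 16 * 4
Total = 64

64


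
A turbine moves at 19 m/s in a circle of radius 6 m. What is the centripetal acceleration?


Given: v = 19 m/s, r = 6 m
Using a_c = v^2 / r
a_c = 19^2 / 6
a_c = 361 / 6
a_c = 361/6 m/s^2

361/6 m/s^2


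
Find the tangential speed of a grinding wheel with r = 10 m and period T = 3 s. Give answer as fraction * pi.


Given: radius r = 10 m, period T = 3 s
Using v = 2*pi*r / T
v = 2*pi*10 / 3
v = 20*pi / 3
v = 20/3*pi m/s

20/3*pi m/s


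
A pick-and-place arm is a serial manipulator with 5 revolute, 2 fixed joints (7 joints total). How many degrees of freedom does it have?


Given: serial robot with 5 revolute, 2 fixed joints
DOF contribution per joint type: revolute=1, prismatic=1, spherical=3, fixed=0
DOF = 5*1 + 2*0
DOF = 5

5


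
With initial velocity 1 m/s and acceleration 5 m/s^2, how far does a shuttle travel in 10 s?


Given: v0 = 1 m/s, a = 5 m/s^2, t = 10 s
Using s = v0*t + (1/2)*a*t^2
s = 1*10 + (1/2)*5*10^2
s = 10 + (1/2)*500
s = 10 + 250
s = 260

260 m


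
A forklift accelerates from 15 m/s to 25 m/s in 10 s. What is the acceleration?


Given: initial velocity v0 = 15 m/s, final velocity v = 25 m/s, time t = 10 s
Using a = (v - v0) / t
a = (25 - 15) / 10
a = 10 / 10
a = 1 m/s^2

1 m/s^2


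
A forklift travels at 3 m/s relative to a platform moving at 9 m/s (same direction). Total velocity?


Given: object velocity = 3 m/s, platform velocity = 9 m/s (same direction)
Using classical velocity addition: v_total = v_object + v_platform
v_total = 3 + 9
v_total = 12 m/s

12 m/s


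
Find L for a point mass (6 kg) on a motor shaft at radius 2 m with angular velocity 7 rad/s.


Given: m = 6 kg, r = 2 m, omega = 7 rad/s
For a point mass: I = m*r^2
I = 6*2^2 = 6*4 = 24
L = I*omega = 24*7
L = 168 kg*m^2/s

168 kg*m^2/s


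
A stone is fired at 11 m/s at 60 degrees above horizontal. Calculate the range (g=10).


Given: v0 = 11 m/s, theta = 60 deg, g = 10 m/s^2
sin(2*60) = sin(120) = sqrt(3)/2
Using R = v0^2 * sin(2*theta) / g
R = 11^2 * (sqrt(3)/2) / 10
R = 121 * sqrt(3) / 20
R = 121/20*sqrt(3) m

121/20*sqrt(3) m


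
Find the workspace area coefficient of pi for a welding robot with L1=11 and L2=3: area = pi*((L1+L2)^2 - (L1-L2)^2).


Given: L1 = 11, L2 = 3
(L1+L2)^2 = (14)^2 = 196
(L1-L2)^2 = (8)^2 = 64
Difference = 196 - 64 = 132
This equals 4*L1*L2 = 4*11*3 = 132
Workspace area = 132*pi

132


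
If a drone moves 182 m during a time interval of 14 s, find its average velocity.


Given: distance d = 182 m, time t = 14 s
Using v = d / t
v = 182 / 14
v = 13 m/s

13 m/s


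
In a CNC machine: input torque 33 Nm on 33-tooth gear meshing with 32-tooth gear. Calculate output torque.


Given: N1 = 33, N2 = 32, T1 = 33 Nm
Using T2/T1 = N2/N1
T2 = T1 * N2 / N1
T2 = 33 * 32 / 33
T2 = 1056 / 33
T2 = 32 Nm

32 Nm


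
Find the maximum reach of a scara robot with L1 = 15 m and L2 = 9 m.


Given: L1 = 15 m, L2 = 9 m
For a 2-link planar arm, max reach = L1 + L2 (fully extended)
Max reach = 15 + 9
Max reach = 24 m

24 m


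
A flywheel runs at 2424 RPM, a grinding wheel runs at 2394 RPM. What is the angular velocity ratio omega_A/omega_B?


Given: RPM_A = 2424, RPM_B = 2394
omega = 2*pi*RPM/60, so omega_A/omega_B = RPM_A / RPM_B
omega_A/omega_B = 2424 / 2394
omega_A/omega_B = 404/399

404/399


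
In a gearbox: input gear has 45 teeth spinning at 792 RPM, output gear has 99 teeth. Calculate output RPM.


Given: N1 = 45 teeth, w1 = 792 RPM, N2 = 99 teeth
Using N1*w1 = N2*w2
w2 = N1*w1 / N2
w2 = 45*792 / 99
w2 = 35640 / 99
w2 = 360 RPM

360 RPM


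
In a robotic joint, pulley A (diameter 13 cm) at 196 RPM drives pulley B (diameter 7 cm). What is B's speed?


Given: D1 = 13 cm, w1 = 196 RPM, D2 = 7 cm
Using D1*w1 = D2*w2
w2 = D1*w1 / D2
w2 = 13*196 / 7
w2 = 2548 / 7
w2 = 364 RPM

364 RPM


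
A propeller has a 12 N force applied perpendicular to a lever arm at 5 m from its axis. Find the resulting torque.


Given: F = 12 N, r = 5 m, angle = 90 deg (perpendicular)
Using tau = F * r * sin(90)
sin(90) = 1
tau = 12 * 5 * 1
tau = 60 Nm

60 Nm


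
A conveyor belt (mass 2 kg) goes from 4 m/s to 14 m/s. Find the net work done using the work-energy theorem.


Given: m = 2 kg, v0 = 4 m/s, v = 14 m/s
Using W = (1/2)*m*(v^2 - v0^2)
v^2 = 14^2 = 196
v0^2 = 4^2 = 16
v^2 - v0^2 = 196 - 16 = 180
W = (1/2)*2*180 = 180 J

180 J


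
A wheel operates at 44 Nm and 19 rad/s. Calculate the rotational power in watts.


Given: tau = 44 Nm, omega = 19 rad/s
Using P = tau * omega
P = 44 * 19
P = 836 W

836 W


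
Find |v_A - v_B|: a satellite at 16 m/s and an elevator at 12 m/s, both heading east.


Given: v_A = 16 m/s east, v_B = 12 m/s east
Both move in the same direction; relative speed = |v_A - v_B|
|16 - 12| = |4|
= 4 m/s

4 m/s


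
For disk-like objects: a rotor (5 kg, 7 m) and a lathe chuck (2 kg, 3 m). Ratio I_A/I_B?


Given: M1=5 kg, R1=7 m, M2=2 kg, R2=3 m
For a disk: I = (1/2)*M*R^2, so I_A/I_B = (M1*R1^2)/(M2*R2^2)
M1*R1^2 = 5*49 = 245
M2*R2^2 = 2*9 = 18
I_A/I_B = 245/18 = 245/18

245/18


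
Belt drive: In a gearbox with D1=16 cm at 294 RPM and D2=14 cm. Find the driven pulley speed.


Given: D1 = 16 cm, w1 = 294 RPM, D2 = 14 cm
Using D1*w1 = D2*w2
w2 = D1*w1 / D2
w2 = 16*294 / 14
w2 = 4704 / 14
w2 = 336 RPM

336 RPM


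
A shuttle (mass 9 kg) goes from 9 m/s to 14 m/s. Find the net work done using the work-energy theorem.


Given: m = 9 kg, v0 = 9 m/s, v = 14 m/s
Using W = (1/2)*m*(v^2 - v0^2)
v^2 = 14^2 = 196
v0^2 = 9^2 = 81
v^2 - v0^2 = 196 - 81 = 115
W = (1/2)*9*115 = 1035/2 J

1035/2 J


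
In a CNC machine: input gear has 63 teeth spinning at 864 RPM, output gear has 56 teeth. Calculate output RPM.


Given: N1 = 63 teeth, w1 = 864 RPM, N2 = 56 teeth
Using N1*w1 = N2*w2
w2 = N1*w1 / N2
w2 = 63*864 / 56
w2 = 54432 / 56
w2 = 972 RPM

972 RPM


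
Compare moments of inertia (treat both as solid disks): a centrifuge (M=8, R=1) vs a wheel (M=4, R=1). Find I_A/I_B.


Given: M1=8 kg, R1=1 m, M2=4 kg, R2=1 m
For a disk: I = (1/2)*M*R^2, so I_A/I_B = (M1*R1^2)/(M2*R2^2)
M1*R1^2 = 8*1 = 8
M2*R2^2 = 4*1 = 4
I_A/I_B = 8/4 = 2

2


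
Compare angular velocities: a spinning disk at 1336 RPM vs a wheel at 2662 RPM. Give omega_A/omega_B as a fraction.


Given: RPM_A = 1336, RPM_B = 2662
omega = 2*pi*RPM/60, so omega_A/omega_B = RPM_A / RPM_B
omega_A/omega_B = 1336 / 2662
omega_A/omega_B = 668/1331

668/1331


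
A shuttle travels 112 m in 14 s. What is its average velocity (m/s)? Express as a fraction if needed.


Given: distance d = 112 m, time t = 14 s
Using v = d / t
v = 112 / 14
v = 8 m/s

8 m/s


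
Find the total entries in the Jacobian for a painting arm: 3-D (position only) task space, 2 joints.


Given: task space dimension = 3, joints = 2
Jacobian is a 3 x 2 matrix
Total entries = rows * columns
Total = 3 * 2
Total = 6

6


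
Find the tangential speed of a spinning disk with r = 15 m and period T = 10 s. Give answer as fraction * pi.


Given: radius r = 15 m, period T = 10 s
Using v = 2*pi*r / T
v = 2*pi*15 / 10
v = 30*pi / 10
v = 3*pi m/s

3*pi m/s


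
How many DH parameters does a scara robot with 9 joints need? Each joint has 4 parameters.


Given: 9 joints, 4 DH parameters per joint (d, theta, a, alpha)
Total DH parameters = number_of_joints * 4
Total = 9 * 4
Total = 36

36


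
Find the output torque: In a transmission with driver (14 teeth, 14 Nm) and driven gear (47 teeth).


Given: N1 = 14, N2 = 47, T1 = 14 Nm
Using T2/T1 = N2/N1
T2 = T1 * N2 / N1
T2 = 14 * 47 / 14
T2 = 658 / 14
T2 = 47 Nm

47 Nm


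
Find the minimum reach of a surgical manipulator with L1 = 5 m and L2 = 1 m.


Given: L1 = 5 m, L2 = 1 m
For a 2-link planar arm, min reach = |L1 - L2| (second link folded back)
Min reach = |5 - 1|
Min reach = 4 m

4 m


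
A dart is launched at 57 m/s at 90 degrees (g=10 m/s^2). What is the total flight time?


Given: v0 = 57 m/s, theta = 90 deg, g = 10 m/s^2
sin(90) = 1
Using T = 2*v0*sin(theta) / g
T = 2*57*1 / 10
T = 114 / 10
T = 57/5 s

57/5 s


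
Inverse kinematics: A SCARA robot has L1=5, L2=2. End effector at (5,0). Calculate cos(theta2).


Given: L1 = 5, L2 = 2, target (x, y) = (5, 0)
Using cos(theta2) = (x^2 + y^2 - L1^2 - L2^2) / (2*L1*L2)
x^2 + y^2 = 5^2 + 0 = 25
L1^2 + L2^2 = 25 + 4 = 29
Numerator = 25 - 29 = -4
Denominator = 2*5*2 = 20
cos(theta2) = -4/20 = -1/5

-1/5


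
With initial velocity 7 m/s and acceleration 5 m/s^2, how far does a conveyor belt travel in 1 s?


Given: v0 = 7 m/s, a = 5 m/s^2, t = 1 s
Using s = v0*t + (1/2)*a*t^2
s = 7*1 + (1/2)*5*1^2
s = 7 + (1/2)*5
s = 7 + 5/2
s = 19/2

19/2 m


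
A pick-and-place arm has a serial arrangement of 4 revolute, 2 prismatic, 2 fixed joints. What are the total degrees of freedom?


Given: serial robot with 4 revolute, 2 prismatic, 2 fixed joints
DOF contribution per joint type: revolute=1, prismatic=1, spherical=3, fixed=0
DOF = 4*1 + 2*1 + 2*0
DOF = 6

6


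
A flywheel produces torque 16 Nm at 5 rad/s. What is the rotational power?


Given: tau = 16 Nm, omega = 5 rad/s
Using P = tau * omega
P = 16 * 5
P = 80 W

80 W


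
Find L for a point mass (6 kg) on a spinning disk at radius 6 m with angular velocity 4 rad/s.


Given: m = 6 kg, r = 6 m, omega = 4 rad/s
For a point mass: I = m*r^2
I = 6*6^2 = 6*36 = 216
L = I*omega = 216*4
L = 864 kg*m^2/s

864 kg*m^2/s


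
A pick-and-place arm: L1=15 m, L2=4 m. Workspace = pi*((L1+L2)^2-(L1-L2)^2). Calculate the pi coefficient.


Given: L1 = 15, L2 = 4
(L1+L2)^2 = (19)^2 = 361
(L1-L2)^2 = (11)^2 = 121
Difference = 361 - 121 = 240
This equals 4*L1*L2 = 4*15*4 = 240
Workspace area = 240*pi

240


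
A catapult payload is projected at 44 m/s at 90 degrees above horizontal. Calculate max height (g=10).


Given: v0 = 44 m/s, theta = 90 deg, g = 10 m/s^2
sin^2(90) = 1
Using H = v0^2 * sin^2(theta) / (2*g)
H = 44^2 * 1 / (2*10)
H = 1936 * 1 / 20
H = 1936 / 20
H = 484/5 m

484/5 m


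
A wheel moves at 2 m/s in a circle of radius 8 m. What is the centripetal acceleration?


Given: v = 2 m/s, r = 8 m
Using a_c = v^2 / r
a_c = 2^2 / 8
a_c = 4 / 8
a_c = 1/2 m/s^2

1/2 m/s^2


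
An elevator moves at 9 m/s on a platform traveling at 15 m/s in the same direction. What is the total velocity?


Given: object velocity = 9 m/s, platform velocity = 15 m/s (same direction)
Using classical velocity addition: v_total = v_object + v_platform
v_total = 9 + 15
v_total = 24 m/s

24 m/s


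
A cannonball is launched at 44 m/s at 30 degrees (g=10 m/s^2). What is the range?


Given: v0 = 44 m/s, theta = 30 deg, g = 10 m/s^2
sin(2*30) = sin(60) = sqrt(3)/2
Using R = v0^2 * sin(2*theta) / g
R = 44^2 * (sqrt(3)/2) / 10
R = 1936 * sqrt(3) / 20
R = 484/5*sqrt(3) m

484/5*sqrt(3) m


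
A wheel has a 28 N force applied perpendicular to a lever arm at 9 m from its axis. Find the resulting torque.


Given: F = 28 N, r = 9 m, angle = 90 deg (perpendicular)
Using tau = F * r * sin(90)
sin(90) = 1
tau = 28 * 9 * 1
tau = 252 Nm

252 Nm


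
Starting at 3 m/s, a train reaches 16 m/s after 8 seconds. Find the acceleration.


Given: initial velocity v0 = 3 m/s, final velocity v = 16 m/s, time t = 8 s
Using a = (v - v0) / t
a = (16 - 3) / 8
a = 13 / 8
a = 13/8 m/s^2

13/8 m/s^2


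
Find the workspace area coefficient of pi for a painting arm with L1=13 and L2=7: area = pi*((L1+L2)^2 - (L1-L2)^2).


Given: L1 = 13, L2 = 7
(L1+L2)^2 = (20)^2 = 400
(L1-L2)^2 = (6)^2 = 36
Difference = 400 - 36 = 364
This equals 4*L1*L2 = 4*13*7 = 364
Workspace area = 364*pi

364


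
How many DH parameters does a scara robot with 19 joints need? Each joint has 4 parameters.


Given: 19 joints, 4 DH parameters per joint (d, theta, a, alpha)
Total DH parameters = number_of_joints * 4
Total = 19 * 4
Total = 76

76


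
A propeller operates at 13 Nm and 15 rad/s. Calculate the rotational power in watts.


Given: tau = 13 Nm, omega = 15 rad/s
Using P = tau * omega
P = 13 * 15
P = 195 W

195 W


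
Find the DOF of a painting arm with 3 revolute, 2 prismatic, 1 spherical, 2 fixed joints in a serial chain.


Given: serial robot with 3 revolute, 2 prismatic, 1 spherical, 2 fixed joints
DOF contribution per joint type: revolute=1, prismatic=1, spherical=3, fixed=0
DOF = 3*1 + 2*1 + 1*3 + 2*0
DOF = 8

8


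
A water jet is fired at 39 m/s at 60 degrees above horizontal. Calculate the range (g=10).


Given: v0 = 39 m/s, theta = 60 deg, g = 10 m/s^2
sin(2*60) = sin(120) = sqrt(3)/2
Using R = v0^2 * sin(2*theta) / g
R = 39^2 * (sqrt(3)/2) / 10
R = 1521 * sqrt(3) / 20
R = 1521/20*sqrt(3) m

1521/20*sqrt(3) m


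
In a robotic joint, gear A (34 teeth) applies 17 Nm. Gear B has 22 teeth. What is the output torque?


Given: N1 = 34, N2 = 22, T1 = 17 Nm
Using T2/T1 = N2/N1
T2 = T1 * N2 / N1
T2 = 17 * 22 / 34
T2 = 374 / 34
T2 = 11 Nm

11 Nm


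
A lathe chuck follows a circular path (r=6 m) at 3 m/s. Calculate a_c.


Given: v = 3 m/s, r = 6 m
Using a_c = v^2 / r
a_c = 3^2 / 6
a_c = 9 / 6
a_c = 3/2 m/s^2

3/2 m/s^2
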